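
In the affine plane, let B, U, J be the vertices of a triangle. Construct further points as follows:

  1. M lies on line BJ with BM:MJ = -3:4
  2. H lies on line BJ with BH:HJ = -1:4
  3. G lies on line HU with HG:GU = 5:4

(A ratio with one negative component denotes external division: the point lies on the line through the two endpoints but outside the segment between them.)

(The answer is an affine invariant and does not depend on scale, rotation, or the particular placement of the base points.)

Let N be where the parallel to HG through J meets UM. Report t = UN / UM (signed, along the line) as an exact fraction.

Assign B = (0, 0), U = (1, 0), J = (0, 1) — the answer is frame-independent, so this choice is without loss of generality.
1. M lies on line BJ with BM:MJ = -3:4 ⇒ M = (0, -3)
2. H lies on line BJ with BH:HJ = -1:4 ⇒ H = (0, -1/3)
3. G lies on line HU with HG:GU = 5:4 ⇒ G = (5/9, -4/27)
through J parallel to HG: direction (5/9, 5/27); meets UM at N = (3/2, 3/2)
N = U + t·(M−U) with t = -1/2

t = -1/2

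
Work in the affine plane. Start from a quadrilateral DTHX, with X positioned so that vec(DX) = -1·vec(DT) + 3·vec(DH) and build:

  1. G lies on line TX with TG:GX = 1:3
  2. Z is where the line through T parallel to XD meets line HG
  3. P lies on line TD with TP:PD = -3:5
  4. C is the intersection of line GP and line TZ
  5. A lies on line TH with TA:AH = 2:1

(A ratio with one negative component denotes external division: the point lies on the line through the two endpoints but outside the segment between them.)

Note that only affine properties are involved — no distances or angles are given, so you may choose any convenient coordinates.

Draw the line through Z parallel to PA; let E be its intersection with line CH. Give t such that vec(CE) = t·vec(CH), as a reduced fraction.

Choose coordinates D = (0, 0), T = (1, 0), H = (0, 1), X = (-1, 3).
1. G lies on line TX with TG:GX = 1:3 ⇒ G = (1/2, 3/4)
2. Z is where the line through T parallel to XD meets line HG ⇒ Z = (4/5, 3/5)
3. P lies on line TD with TP:PD = -3:5 ⇒ P = (5/2, 0)
4. C is the intersection of line GP and line TZ ⇒ C = (11/14, 9/14)
5. A lies on line TH with TA:AH = 2:1 ⇒ A = (1/3, 2/3)
through Z parallel to PA: direction (-13/6, 2/3); meets CH at E = (22/21, 11/21)
E = C + t·(H−C) with t = -1/3

t = -1/3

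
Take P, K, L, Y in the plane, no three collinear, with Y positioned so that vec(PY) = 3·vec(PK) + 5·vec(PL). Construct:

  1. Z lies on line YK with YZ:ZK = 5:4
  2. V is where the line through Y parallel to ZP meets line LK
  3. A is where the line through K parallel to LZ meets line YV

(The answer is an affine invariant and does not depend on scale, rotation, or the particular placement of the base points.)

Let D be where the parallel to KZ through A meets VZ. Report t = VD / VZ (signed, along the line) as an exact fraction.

t = -20/17

Choose coordinates P = (0, 0), K = (1, 0), L = (0, 1), Y = (3, 5).
1. Z lies on line YK with YZ:ZK = 5:4 ⇒ Z = (17/9, 20/9)
2. V is where the line through Y parallel to ZP meets line LK ⇒ V = (-8/37, 45/37)
3. A is where the line through K parallel to LZ meets line YV ⇒ A = (-4, -55/17)
through A parallel to KZ: direction (8/9, 20/9); meets VZ at D = (-412/153, 5/153)
D = V + t·(Z−V) with t = -20/17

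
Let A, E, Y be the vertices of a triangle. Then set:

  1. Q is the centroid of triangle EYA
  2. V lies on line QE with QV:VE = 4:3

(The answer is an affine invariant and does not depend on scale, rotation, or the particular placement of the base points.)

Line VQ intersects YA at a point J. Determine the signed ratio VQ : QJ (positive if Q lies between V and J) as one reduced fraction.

Choose coordinates A = (0, 0), E = (1, 0), Y = (0, 1).
1. Q is the centroid of triangle EYA ⇒ Q = (1/3, 1/3)
2. V lies on line QE with QV:VE = 4:3 ⇒ V = (5/7, 1/7)
line VQ meets YA at J = (0, 1/2)
Q = V + t·(J−V) with t = 8/15, so VQ:QJ = 8/15:7/15

VQ:QJ = 8/7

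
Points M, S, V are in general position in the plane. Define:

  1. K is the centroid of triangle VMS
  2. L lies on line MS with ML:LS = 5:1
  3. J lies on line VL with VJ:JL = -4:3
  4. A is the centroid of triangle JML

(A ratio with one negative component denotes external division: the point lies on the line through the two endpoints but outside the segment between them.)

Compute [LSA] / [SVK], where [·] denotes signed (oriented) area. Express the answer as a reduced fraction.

Work in coordinates with M = (0, 0), S = (1, 0), V = (0, 1).
1. K is the centroid of triangle VMS ⇒ K = (1/3, 1/3)
2. L lies on line MS with ML:LS = 5:1 ⇒ L = (5/6, 0)
3. J lies on line VL with VJ:JL = -4:3 ⇒ J = (10/3, -3)
4. A is the centroid of triangle JML ⇒ A = (25/18, -1)
2·[LSA] = -1/6, 2·[SVK] = 1/3
[LSA]:[SVK] = -1/6:1/3 = -1/2

[LSA]:[SVK] = -1/2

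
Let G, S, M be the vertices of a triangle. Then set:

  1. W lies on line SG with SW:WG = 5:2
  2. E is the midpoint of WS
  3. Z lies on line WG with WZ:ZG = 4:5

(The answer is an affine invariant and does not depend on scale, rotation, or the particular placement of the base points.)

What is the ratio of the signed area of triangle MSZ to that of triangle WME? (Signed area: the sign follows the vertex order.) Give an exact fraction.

[MSZ]:[WME] = 106/45

Assign G = (0, 0), S = (1, 0), M = (0, 1) — the answer is frame-independent, so this choice is without loss of generality.
1. W lies on line SG with SW:WG = 5:2 ⇒ W = (2/7, 0)
2. E is the midpoint of WS ⇒ E = (9/14, 0)
3. Z lies on line WG with WZ:ZG = 4:5 ⇒ Z = (10/63, 0)
2·[MSZ] = -53/63, 2·[WME] = -5/14
[MSZ]:[WME] = -53/63:-5/14 = 106/45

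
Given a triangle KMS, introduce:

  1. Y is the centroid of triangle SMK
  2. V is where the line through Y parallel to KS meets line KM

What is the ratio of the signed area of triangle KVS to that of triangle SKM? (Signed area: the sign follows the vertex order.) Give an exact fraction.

Choose coordinates K = (0, 0), M = (1, 0), S = (0, 1).
1. Y is the centroid of triangle SMK ⇒ Y = (1/3, 1/3)
2. V is where the line through Y parallel to KS meets line KM ⇒ V = (1/3, 0)
2·[KVS] = 1/3, 2·[SKM] = 1
[KVS]:[SKM] = 1/3:1 = 1/3

[KVS]:[SKM] = 1/3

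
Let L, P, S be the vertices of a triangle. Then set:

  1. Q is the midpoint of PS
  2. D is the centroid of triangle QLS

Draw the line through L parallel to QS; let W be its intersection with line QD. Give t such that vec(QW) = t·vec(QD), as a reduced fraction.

t = 3

Set L = (0, 0), P = (1, 0), S = (0, 1); any affine frame gives the same invariant.
1. Q is the midpoint of PS ⇒ Q = (1/2, 1/2)
2. D is the centroid of triangle QLS ⇒ D = (1/6, 1/2)
through L parallel to QS: direction (-1/2, 1/2); meets QD at W = (-1/2, 1/2)
W = Q + t·(D−Q) with t = 3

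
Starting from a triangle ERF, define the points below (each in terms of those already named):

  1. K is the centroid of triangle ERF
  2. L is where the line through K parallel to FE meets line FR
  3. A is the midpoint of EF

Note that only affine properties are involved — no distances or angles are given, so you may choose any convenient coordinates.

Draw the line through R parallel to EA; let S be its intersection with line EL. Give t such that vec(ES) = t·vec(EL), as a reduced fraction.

t = 3

Choose coordinates E = (0, 0), R = (1, 0), F = (0, 1).
1. K is the centroid of triangle ERF ⇒ K = (1/3, 1/3)
2. L is where the line through K parallel to FE meets line FR ⇒ L = (1/3, 2/3)
3. A is the midpoint of EF ⇒ A = (0, 1/2)
through R parallel to EA: direction (0, 1/2); meets EL at S = (1, 2)
S = E + t·(L−E) with t = 3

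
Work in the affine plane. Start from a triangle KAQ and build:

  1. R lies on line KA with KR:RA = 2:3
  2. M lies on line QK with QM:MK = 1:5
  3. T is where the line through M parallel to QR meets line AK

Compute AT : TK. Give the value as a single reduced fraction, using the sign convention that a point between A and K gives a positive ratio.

AT:TK = 2

Choose coordinates K = (0, 0), A = (1, 0), Q = (0, 1).
1. R lies on line KA with KR:RA = 2:3 ⇒ R = (2/5, 0)
2. M lies on line QK with QM:MK = 1:5 ⇒ M = (0, 5/6)
3. T is where the line through M parallel to QR meets line AK ⇒ T = (1/3, 0)
T = A + t·(K−A) with t = 2/3, so AT:TK = t:(1−t) = 2/3:1/3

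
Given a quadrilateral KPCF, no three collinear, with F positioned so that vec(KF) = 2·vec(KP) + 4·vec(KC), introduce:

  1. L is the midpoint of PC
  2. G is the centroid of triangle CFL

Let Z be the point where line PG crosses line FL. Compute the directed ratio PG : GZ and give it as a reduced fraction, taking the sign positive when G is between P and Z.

Choose coordinates K = (0, 0), P = (1, 0), C = (0, 1), F = (2, 4).
1. L is the midpoint of PC ⇒ L = (1/2, 1/2)
2. G is the centroid of triangle CFL ⇒ G = (5/6, 11/6)
line PG meets FL at Z = (7/8, 11/8)
G = P + t·(Z−P) with t = 4/3, so PG:GZ = 4/3:-1/3

PG:GZ = -4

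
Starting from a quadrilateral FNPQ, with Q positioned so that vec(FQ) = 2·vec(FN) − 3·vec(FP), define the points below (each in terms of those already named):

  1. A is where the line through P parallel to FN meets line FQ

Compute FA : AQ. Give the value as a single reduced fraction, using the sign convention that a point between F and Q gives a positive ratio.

Choose coordinates F = (0, 0), N = (1, 0), P = (0, 1), Q = (2, -3).
1. A is where the line through P parallel to FN meets line FQ ⇒ A = (-2/3, 1)
A = F + t·(Q−F) with t = -1/3, so FA:AQ = t:(1−t) = -1/3:4/3

FA:AQ = -1/4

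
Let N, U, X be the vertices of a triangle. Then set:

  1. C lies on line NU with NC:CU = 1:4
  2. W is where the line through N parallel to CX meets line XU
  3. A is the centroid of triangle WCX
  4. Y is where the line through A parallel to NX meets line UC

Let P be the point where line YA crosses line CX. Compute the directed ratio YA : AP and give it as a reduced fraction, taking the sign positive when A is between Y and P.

YA:AP = 9/4

Choose coordinates N = (0, 0), U = (1, 0), X = (0, 1).
1. C lies on line NU with NC:CU = 1:4 ⇒ C = (1/5, 0)
2. W is where the line through N parallel to CX meets line XU ⇒ W = (-1/4, 5/4)
3. A is the centroid of triangle WCX ⇒ A = (-1/60, 3/4)
4. Y is where the line through A parallel to NX meets line UC ⇒ Y = (-1/60, 0)
line YA meets CX at P = (-1/60, 13/12)
A = Y + t·(P−Y) with t = 9/13, so YA:AP = 9/13:4/13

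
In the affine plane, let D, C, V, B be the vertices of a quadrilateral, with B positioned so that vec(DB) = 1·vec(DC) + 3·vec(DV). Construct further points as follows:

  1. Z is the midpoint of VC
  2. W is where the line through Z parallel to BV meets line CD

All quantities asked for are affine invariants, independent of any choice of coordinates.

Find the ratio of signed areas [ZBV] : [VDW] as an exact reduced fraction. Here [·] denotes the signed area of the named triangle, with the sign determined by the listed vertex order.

[ZBV]:[VDW] = 6

Set D = (0, 0), C = (1, 0), V = (0, 1), B = (1, 3); any affine frame gives the same invariant.
1. Z is the midpoint of VC ⇒ Z = (1/2, 1/2)
2. W is where the line through Z parallel to BV meets line CD ⇒ W = (1/4, 0)
2·[ZBV] = 3/2, 2·[VDW] = 1/4
[ZBV]:[VDW] = 3/2:1/4 = 6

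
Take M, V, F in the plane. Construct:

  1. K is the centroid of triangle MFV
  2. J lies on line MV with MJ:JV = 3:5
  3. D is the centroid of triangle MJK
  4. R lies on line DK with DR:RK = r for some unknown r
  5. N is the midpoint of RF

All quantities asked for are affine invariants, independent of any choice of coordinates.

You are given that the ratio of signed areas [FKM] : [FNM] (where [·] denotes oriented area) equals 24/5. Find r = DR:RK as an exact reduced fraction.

r = -1/2

Assign M = (0, 0), V = (1, 0), F = (0, 1) — the answer is frame-independent, so this choice is without loss of generality.
1. K is the centroid of triangle MFV ⇒ K = (1/3, 1/3)
2. J lies on line MV with MJ:JV = 3:5 ⇒ J = (3/8, 0)
3. D is the centroid of triangle MJK ⇒ D = (17/72, 1/9)
4. With DR:RK = r, write λ = r/(r+1) so R = D + λ·(K−D); R is affine-linear in λ
5. N is the midpoint of RF ⇒ N is an affine combination of earlier points and hence also affine-linear in λ
Every point depending on R is an affine combination of R and λ-independent points, so each such coordinate is linear in λ; the λ² term in each signed area is a multiple of (K−D)×(K−D) = 0, so 2·[FKM] and 2·[FNM] are each linear in λ. Evaluating at λ=0 and λ=1:
  2·[FKM] = -1/3,   2·[FNM] = -7/144·λ − 17/144
So [FKM]:[FNM] = (-1/3) / (-7/144·λ − 17/144). Setting this equal to 24/5:
  -1/3 = 24/5·(-7/144·λ − 17/144)  ⇒  λ = -1
Then r = λ/(1−λ) = (-1)/(2) = -1/2. Check: with r = -1/2, R = (5/36, -1/9) and [FKM]:[FNM] = 24/5 as required.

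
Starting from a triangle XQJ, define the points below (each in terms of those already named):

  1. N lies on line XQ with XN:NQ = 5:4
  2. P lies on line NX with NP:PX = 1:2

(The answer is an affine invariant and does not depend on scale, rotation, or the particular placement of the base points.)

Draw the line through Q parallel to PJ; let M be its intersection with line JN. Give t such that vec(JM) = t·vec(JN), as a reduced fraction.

Assign X = (0, 0), Q = (1, 0), J = (0, 1) — the answer is frame-independent, so this choice is without loss of generality.
1. N lies on line XQ with XN:NQ = 5:4 ⇒ N = (5/9, 0)
2. P lies on line NX with NP:PX = 1:2 ⇒ P = (10/27, 0)
through Q parallel to PJ: direction (-10/27, 1); meets JN at M = (17/9, -12/5)
M = J + t·(N−J) with t = 17/5

t = 17/5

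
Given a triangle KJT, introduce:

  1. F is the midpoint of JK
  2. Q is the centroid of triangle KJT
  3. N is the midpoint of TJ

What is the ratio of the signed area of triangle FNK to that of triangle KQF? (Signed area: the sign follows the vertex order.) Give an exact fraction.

Work in coordinates with K = (0, 0), J = (1, 0), T = (0, 1).
1. F is the midpoint of JK ⇒ F = (1/2, 0)
2. Q is the centroid of triangle KJT ⇒ Q = (1/3, 1/3)
3. N is the midpoint of TJ ⇒ N = (1/2, 1/2)
2·[FNK] = 1/4, 2·[KQF] = -1/6
[FNK]:[KQF] = 1/4:-1/6 = -3/2

[FNK]:[KQF] = -3/2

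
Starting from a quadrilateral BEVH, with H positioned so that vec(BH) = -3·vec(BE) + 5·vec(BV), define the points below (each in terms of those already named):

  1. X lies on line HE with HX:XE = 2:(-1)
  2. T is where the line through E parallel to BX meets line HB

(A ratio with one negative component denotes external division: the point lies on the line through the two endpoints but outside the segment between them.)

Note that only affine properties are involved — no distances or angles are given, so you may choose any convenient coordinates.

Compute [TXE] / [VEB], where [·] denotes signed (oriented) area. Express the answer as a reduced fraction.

Set B = (0, 0), E = (1, 0), V = (0, 1), H = (-3, 5); any affine frame gives the same invariant.
1. X lies on line HE with HX:XE = 2:(-1) ⇒ X = (5, -5)
2. T is where the line through E parallel to BX meets line HB ⇒ T = (-3/2, 5/2)
2·[TXE] = 5/2, 2·[VEB] = -1
[TXE]:[VEB] = 5/2:-1 = -5/2

[TXE]:[VEB] = -5/2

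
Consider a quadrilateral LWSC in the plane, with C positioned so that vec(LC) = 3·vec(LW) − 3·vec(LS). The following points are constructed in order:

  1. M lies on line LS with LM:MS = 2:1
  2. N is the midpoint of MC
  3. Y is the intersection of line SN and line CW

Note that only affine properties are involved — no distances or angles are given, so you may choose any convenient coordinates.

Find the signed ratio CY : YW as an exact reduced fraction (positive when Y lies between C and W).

Assign L = (0, 0), W = (1, 0), S = (0, 1), C = (3, -3) — the answer is frame-independent, so this choice is without loss of generality.
1. M lies on line LS with LM:MS = 2:1 ⇒ M = (0, 2/3)
2. N is the midpoint of MC ⇒ N = (3/2, -7/6)
3. Y is the intersection of line SN and line CW ⇒ Y = (9, -12)
Y = C + t·(W−C) with t = -3, so CY:YW = t:(1−t) = -3:4

CY:YW = -3/4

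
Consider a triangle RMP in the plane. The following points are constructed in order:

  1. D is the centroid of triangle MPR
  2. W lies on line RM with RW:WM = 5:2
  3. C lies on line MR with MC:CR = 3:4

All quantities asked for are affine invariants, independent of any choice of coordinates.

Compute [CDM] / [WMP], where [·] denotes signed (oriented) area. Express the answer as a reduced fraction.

[CDM]:[WMP] = -1/2

Work in coordinates with R = (0, 0), M = (1, 0), P = (0, 1).
1. D is the centroid of triangle MPR ⇒ D = (1/3, 1/3)
2. W lies on line RM with RW:WM = 5:2 ⇒ W = (5/7, 0)
3. C lies on line MR with MC:CR = 3:4 ⇒ C = (4/7, 0)
2·[CDM] = -1/7, 2·[WMP] = 2/7
[CDM]:[WMP] = -1/7:2/7 = -1/2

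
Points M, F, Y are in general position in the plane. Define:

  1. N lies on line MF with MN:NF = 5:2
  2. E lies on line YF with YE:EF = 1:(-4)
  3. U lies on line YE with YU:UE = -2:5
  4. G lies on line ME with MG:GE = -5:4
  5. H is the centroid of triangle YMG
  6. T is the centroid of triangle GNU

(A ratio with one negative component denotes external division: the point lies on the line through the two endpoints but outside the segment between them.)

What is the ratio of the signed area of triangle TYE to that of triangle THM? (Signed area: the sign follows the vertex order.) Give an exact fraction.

[TYE]:[THM] = -6/11

Work in coordinates with M = (0, 0), F = (1, 0), Y = (0, 1).
1. N lies on line MF with MN:NF = 5:2 ⇒ N = (5/7, 0)
2. E lies on line YF with YE:EF = 1:(-4) ⇒ E = (-1/3, 4/3)
3. U lies on line YE with YU:UE = -2:5 ⇒ U = (2/9, 7/9)
4. G lies on line ME with MG:GE = -5:4 ⇒ G = (-5/3, 20/3)
5. H is the centroid of triangle YMG ⇒ H = (-5/9, 23/9)
6. T is the centroid of triangle GNU ⇒ T = (-46/189, 67/27)
2·[TYE] = -26/63, 2·[THM] = 143/189
[TYE]:[THM] = -26/63:143/189 = -6/11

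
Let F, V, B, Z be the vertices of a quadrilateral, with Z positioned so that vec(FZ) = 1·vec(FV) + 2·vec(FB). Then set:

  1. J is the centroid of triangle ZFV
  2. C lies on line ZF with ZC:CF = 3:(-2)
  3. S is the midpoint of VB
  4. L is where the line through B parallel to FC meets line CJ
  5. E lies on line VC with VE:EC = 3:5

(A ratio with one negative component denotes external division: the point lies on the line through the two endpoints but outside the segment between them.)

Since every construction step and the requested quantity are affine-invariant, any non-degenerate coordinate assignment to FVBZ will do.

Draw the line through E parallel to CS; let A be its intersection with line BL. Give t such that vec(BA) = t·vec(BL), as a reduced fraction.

Assign F = (0, 0), V = (1, 0), B = (0, 1), Z = (1, 2) — the answer is frame-independent, so this choice is without loss of generality.
1. J is the centroid of triangle ZFV ⇒ J = (2/3, 2/3)
2. C lies on line ZF with ZC:CF = 3:(-2) ⇒ C = (-2, -4)
3. S is the midpoint of VB ⇒ S = (1/2, 1/2)
4. L is where the line through B parallel to FC meets line CJ ⇒ L = (-6, -11)
5. E lies on line VC with VE:EC = 3:5 ⇒ E = (-1/8, -3/2)
through E parallel to CS: direction (5/2, 9/2); meets BL at A = (-91/8, -87/4)
A = B + t·(L−B) with t = 91/48

t = 91/48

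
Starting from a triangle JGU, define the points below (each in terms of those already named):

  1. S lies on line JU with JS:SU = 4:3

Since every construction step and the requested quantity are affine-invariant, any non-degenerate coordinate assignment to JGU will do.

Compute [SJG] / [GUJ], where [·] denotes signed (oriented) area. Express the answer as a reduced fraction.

Choose coordinates J = (0, 0), G = (1, 0), U = (0, 1).
1. S lies on line JU with JS:SU = 4:3 ⇒ S = (0, 4/7)
2·[SJG] = 4/7, 2·[GUJ] = 1
[SJG]:[GUJ] = 4/7:1 = 4/7

[SJG]:[GUJ] = 4/7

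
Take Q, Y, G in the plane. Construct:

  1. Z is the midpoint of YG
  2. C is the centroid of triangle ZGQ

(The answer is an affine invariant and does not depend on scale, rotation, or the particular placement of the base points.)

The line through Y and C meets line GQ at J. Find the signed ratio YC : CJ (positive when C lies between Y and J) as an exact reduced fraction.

YC:CJ = 5

Choose coordinates Q = (0, 0), Y = (1, 0), G = (0, 1).
1. Z is the midpoint of YG ⇒ Z = (1/2, 1/2)
2. C is the centroid of triangle ZGQ ⇒ C = (1/6, 1/2)
line YC meets GQ at J = (0, 3/5)
C = Y + t·(J−Y) with t = 5/6, so YC:CJ = 5/6:1/6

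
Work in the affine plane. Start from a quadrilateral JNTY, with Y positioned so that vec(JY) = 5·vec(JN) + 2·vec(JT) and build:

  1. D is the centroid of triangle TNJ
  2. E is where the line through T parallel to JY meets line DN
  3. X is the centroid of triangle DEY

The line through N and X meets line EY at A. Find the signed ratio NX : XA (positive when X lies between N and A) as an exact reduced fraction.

NX:XA = 17/4

Assign J = (0, 0), N = (1, 0), T = (0, 1), Y = (5, 2) — the answer is frame-independent, so this choice is without loss of generality.
1. D is the centroid of triangle TNJ ⇒ D = (1/3, 1/3)
2. E is where the line through T parallel to JY meets line DN ⇒ E = (-5/9, 7/9)
3. X is the centroid of triangle DEY ⇒ X = (43/27, 28/27)
line NX meets EY at A = (265/153, 196/153)
X = N + t·(A−N) with t = 17/21, so NX:XA = 17/21:4/21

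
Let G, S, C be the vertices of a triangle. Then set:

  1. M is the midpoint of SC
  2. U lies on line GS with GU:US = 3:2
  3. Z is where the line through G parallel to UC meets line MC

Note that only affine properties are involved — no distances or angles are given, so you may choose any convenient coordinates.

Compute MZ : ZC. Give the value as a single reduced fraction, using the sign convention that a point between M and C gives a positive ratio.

Set G = (0, 0), S = (1, 0), C = (0, 1); any affine frame gives the same invariant.
1. M is the midpoint of SC ⇒ M = (1/2, 1/2)
2. U lies on line GS with GU:US = 3:2 ⇒ U = (3/5, 0)
3. Z is where the line through G parallel to UC meets line MC ⇒ Z = (-3/2, 5/2)
Z = M + t·(C−M) with t = 4, so MZ:ZC = t:(1−t) = 4:-3

MZ:ZC = -4/3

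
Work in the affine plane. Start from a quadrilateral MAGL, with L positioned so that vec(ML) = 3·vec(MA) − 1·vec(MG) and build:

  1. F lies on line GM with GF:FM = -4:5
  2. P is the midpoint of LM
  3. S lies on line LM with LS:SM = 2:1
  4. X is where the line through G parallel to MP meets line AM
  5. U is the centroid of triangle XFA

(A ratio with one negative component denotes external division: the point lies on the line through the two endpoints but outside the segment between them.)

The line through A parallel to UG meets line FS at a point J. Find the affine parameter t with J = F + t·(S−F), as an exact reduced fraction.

Choose coordinates M = (0, 0), A = (1, 0), G = (0, 1), L = (3, -1).
1. F lies on line GM with GF:FM = -4:5 ⇒ F = (0, 5)
2. P is the midpoint of LM ⇒ P = (3/2, -1/2)
3. S lies on line LM with LS:SM = 2:1 ⇒ S = (1, -1/3)
4. X is where the line through G parallel to MP meets line AM ⇒ X = (3, 0)
5. U is the centroid of triangle XFA ⇒ U = (4/3, 5/3)
through A parallel to UG: direction (-4/3, -2/3); meets FS at J = (33/35, -1/35)
J = F + t·(S−F) with t = 33/35

t = 33/35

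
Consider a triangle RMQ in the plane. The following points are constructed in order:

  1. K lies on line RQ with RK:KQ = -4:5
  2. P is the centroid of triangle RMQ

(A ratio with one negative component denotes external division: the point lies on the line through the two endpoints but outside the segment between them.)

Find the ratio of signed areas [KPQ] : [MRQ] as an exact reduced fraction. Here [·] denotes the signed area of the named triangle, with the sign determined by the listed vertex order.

[KPQ]:[MRQ] = -5/3

Work in coordinates with R = (0, 0), M = (1, 0), Q = (0, 1).
1. K lies on line RQ with RK:KQ = -4:5 ⇒ K = (0, -4)
2. P is the centroid of triangle RMQ ⇒ P = (1/3, 1/3)
2·[KPQ] = 5/3, 2·[MRQ] = -1
[KPQ]:[MRQ] = 5/3:-1 = -5/3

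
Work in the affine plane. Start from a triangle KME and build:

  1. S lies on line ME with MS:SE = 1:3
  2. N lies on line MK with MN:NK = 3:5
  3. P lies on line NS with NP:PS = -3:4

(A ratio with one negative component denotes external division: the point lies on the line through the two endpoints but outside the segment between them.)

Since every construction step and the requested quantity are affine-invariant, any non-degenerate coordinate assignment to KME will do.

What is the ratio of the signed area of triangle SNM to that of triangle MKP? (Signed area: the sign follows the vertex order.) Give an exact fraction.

[SNM]:[MKP] = 1/8

Set K = (0, 0), M = (1, 0), E = (0, 1); any affine frame gives the same invariant.
1. S lies on line ME with MS:SE = 1:3 ⇒ S = (3/4, 1/4)
2. N lies on line MK with MN:NK = 3:5 ⇒ N = (5/8, 0)
3. P lies on line NS with NP:PS = -3:4 ⇒ P = (1/4, -3/4)
2·[SNM] = 3/32, 2·[MKP] = 3/4
[SNM]:[MKP] = 3/32:3/4 = 1/8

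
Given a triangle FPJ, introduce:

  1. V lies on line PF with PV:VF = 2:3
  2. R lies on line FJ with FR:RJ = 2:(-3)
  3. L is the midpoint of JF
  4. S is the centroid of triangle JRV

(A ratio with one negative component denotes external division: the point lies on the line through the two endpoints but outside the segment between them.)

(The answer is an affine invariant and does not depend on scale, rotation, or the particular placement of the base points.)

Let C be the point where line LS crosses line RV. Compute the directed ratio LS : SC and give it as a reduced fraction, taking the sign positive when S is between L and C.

Set F = (0, 0), P = (1, 0), J = (0, 1); any affine frame gives the same invariant.
1. V lies on line PF with PV:VF = 2:3 ⇒ V = (3/5, 0)
2. R lies on line FJ with FR:RJ = 2:(-3) ⇒ R = (0, -2)
3. L is the midpoint of JF ⇒ L = (0, 1/2)
4. S is the centroid of triangle JRV ⇒ S = (1/5, -1/3)
line LS meets RV at C = (1/3, -8/9)
S = L + t·(C−L) with t = 3/5, so LS:SC = 3/5:2/5

LS:SC = 3/2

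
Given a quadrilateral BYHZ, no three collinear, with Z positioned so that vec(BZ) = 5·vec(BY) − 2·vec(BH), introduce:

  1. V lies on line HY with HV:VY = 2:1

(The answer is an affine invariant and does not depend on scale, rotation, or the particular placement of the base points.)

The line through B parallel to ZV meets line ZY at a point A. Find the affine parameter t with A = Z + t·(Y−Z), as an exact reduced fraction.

Assign B = (0, 0), Y = (1, 0), H = (0, 1), Z = (5, -2) — the answer is frame-independent, so this choice is without loss of generality.
1. V lies on line HY with HV:VY = 2:1 ⇒ V = (2/3, 1/3)
through B parallel to ZV: direction (-13/3, 7/3); meets ZY at A = (-13, 7)
A = Z + t·(Y−Z) with t = 9/2

t = 9/2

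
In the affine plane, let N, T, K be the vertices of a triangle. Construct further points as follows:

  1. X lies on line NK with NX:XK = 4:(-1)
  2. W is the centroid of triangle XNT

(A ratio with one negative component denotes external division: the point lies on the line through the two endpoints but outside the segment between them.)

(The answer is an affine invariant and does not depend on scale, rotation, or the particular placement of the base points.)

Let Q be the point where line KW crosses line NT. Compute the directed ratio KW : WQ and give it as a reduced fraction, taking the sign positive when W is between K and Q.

Set N = (0, 0), T = (1, 0), K = (0, 1); any affine frame gives the same invariant.
1. X lies on line NK with NX:XK = 4:(-1) ⇒ X = (0, 4/3)
2. W is the centroid of triangle XNT ⇒ W = (1/3, 4/9)
line KW meets NT at Q = (3/5, 0)
W = K + t·(Q−K) with t = 5/9, so KW:WQ = 5/9:4/9

KW:WQ = 5/4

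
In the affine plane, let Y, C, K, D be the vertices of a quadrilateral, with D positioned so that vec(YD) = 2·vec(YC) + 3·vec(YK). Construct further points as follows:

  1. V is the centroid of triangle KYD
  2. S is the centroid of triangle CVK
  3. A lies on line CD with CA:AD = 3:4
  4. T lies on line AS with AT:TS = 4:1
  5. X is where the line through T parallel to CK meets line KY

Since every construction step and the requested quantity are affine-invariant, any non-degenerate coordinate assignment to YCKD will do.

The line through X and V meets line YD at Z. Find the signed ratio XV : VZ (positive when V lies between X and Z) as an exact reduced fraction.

Choose coordinates Y = (0, 0), C = (1, 0), K = (0, 1), D = (2, 3).
1. V is the centroid of triangle KYD ⇒ V = (2/3, 4/3)
2. S is the centroid of triangle CVK ⇒ S = (5/9, 7/9)
3. A lies on line CD with CA:AD = 3:4 ⇒ A = (10/7, 9/7)
4. T lies on line AS with AT:TS = 4:1 ⇒ T = (46/63, 277/315)
5. X is where the line through T parallel to CK meets line KY ⇒ X = (0, 169/105)
line XV meets YD at Z = (169/201, 169/134)
V = X + t·(Z−X) with t = 134/169, so XV:VZ = 134/169:35/169

XV:VZ = 134/35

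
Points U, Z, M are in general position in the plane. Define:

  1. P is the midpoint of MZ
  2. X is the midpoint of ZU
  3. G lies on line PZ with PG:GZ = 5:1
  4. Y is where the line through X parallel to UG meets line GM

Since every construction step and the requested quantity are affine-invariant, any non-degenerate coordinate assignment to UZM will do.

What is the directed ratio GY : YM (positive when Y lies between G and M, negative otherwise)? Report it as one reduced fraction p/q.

GY:YM = -1/23

Choose coordinates U = (0, 0), Z = (1, 0), M = (0, 1).
1. P is the midpoint of MZ ⇒ P = (1/2, 1/2)
2. X is the midpoint of ZU ⇒ X = (1/2, 0)
3. G lies on line PZ with PG:GZ = 5:1 ⇒ G = (11/12, 1/12)
4. Y is where the line through X parallel to UG meets line GM ⇒ Y = (23/24, 1/24)
Y = G + t·(M−G) with t = -1/22, so GY:YM = t:(1−t) = -1/22:23/22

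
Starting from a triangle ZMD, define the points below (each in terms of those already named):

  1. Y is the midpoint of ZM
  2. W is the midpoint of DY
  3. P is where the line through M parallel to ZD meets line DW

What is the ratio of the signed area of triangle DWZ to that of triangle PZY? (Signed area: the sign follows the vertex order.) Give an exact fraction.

Set Z = (0, 0), M = (1, 0), D = (0, 1); any affine frame gives the same invariant.
1. Y is the midpoint of ZM ⇒ Y = (1/2, 0)
2. W is the midpoint of DY ⇒ W = (1/4, 1/2)
3. P is where the line through M parallel to ZD meets line DW ⇒ P = (1, -1)
2·[DWZ] = -1/4, 2·[PZY] = -1/2
[DWZ]:[PZY] = -1/4:-1/2 = 1/2

[DWZ]:[PZY] = 1/2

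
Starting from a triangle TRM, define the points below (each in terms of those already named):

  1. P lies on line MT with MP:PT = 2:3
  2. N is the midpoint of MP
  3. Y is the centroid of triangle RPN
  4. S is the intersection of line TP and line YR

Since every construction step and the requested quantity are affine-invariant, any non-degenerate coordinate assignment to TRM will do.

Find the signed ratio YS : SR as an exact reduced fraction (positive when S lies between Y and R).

YS:SR = -1/3

Work in coordinates with T = (0, 0), R = (1, 0), M = (0, 1).
1. P lies on line MT with MP:PT = 2:3 ⇒ P = (0, 3/5)
2. N is the midpoint of MP ⇒ N = (0, 4/5)
3. Y is the centroid of triangle RPN ⇒ Y = (1/3, 7/15)
4. S is the intersection of line TP and line YR ⇒ S = (0, 7/10)
S = Y + t·(R−Y) with t = -1/2, so YS:SR = t:(1−t) = -1/2:3/2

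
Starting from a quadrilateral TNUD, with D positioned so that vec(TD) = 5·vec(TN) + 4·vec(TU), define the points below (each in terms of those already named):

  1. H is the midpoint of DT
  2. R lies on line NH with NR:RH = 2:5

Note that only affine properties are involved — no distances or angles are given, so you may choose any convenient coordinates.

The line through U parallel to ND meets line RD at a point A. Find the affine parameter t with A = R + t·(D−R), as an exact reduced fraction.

t = -13

Assign T = (0, 0), N = (1, 0), U = (0, 1), D = (5, 4) — the answer is frame-independent, so this choice is without loss of generality.
1. H is the midpoint of DT ⇒ H = (5/2, 2)
2. R lies on line NH with NR:RH = 2:5 ⇒ R = (10/7, 4/7)
through U parallel to ND: direction (4, 4); meets RD at A = (-45, -44)
A = R + t·(D−R) with t = -13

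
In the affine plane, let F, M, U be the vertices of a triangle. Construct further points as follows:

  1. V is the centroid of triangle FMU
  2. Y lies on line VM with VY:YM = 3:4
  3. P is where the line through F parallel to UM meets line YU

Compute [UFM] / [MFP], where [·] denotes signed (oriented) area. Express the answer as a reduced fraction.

[UFM]:[MFP] = 4/13

Work in coordinates with F = (0, 0), M = (1, 0), U = (0, 1).
1. V is the centroid of triangle FMU ⇒ V = (1/3, 1/3)
2. Y lies on line VM with VY:YM = 3:4 ⇒ Y = (13/21, 4/21)
3. P is where the line through F parallel to UM meets line YU ⇒ P = (13/4, -13/4)
2·[UFM] = 1, 2·[MFP] = 13/4
[UFM]:[MFP] = 1:13/4 = 4/13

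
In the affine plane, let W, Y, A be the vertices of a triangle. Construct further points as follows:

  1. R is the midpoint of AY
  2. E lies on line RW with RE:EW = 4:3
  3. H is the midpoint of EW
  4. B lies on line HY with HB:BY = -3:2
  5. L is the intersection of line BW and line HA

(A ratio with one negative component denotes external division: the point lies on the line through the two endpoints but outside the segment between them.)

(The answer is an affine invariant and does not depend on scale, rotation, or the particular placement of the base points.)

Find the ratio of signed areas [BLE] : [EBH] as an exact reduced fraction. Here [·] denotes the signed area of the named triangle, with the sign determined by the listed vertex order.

Choose coordinates W = (0, 0), Y = (1, 0), A = (0, 1).
1. R is the midpoint of AY ⇒ R = (1/2, 1/2)
2. E lies on line RW with RE:EW = 4:3 ⇒ E = (3/14, 3/14)
3. H is the midpoint of EW ⇒ H = (3/28, 3/28)
4. B lies on line HY with HB:BY = -3:2 ⇒ B = (39/14, -3/14)
5. L is the intersection of line BW and line HA ⇒ L = (39/322, -3/322)
2·[BLE] = -99/161, 2·[EBH] = -9/28
[BLE]:[EBH] = -99/161:-9/28 = 44/23

[BLE]:[EBH] = 44/23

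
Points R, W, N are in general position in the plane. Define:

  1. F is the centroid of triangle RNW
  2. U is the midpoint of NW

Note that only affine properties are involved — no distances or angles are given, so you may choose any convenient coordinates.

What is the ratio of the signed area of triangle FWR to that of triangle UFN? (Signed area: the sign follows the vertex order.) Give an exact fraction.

Work in coordinates with R = (0, 0), W = (1, 0), N = (0, 1).
1. F is the centroid of triangle RNW ⇒ F = (1/3, 1/3)
2. U is the midpoint of NW ⇒ U = (1/2, 1/2)
2·[FWR] = -1/3, 2·[UFN] = -1/6
[FWR]:[UFN] = -1/3:-1/6 = 2

[FWR]:[UFN] = 2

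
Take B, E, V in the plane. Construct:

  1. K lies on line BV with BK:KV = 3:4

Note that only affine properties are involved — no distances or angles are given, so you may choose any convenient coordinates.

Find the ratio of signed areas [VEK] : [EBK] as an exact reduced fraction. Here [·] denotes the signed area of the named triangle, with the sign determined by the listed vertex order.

[VEK]:[EBK] = 4/3

Assign B = (0, 0), E = (1, 0), V = (0, 1) — the answer is frame-independent, so this choice is without loss of generality.
1. K lies on line BV with BK:KV = 3:4 ⇒ K = (0, 3/7)
2·[VEK] = -4/7, 2·[EBK] = -3/7
[VEK]:[EBK] = -4/7:-3/7 = 4/3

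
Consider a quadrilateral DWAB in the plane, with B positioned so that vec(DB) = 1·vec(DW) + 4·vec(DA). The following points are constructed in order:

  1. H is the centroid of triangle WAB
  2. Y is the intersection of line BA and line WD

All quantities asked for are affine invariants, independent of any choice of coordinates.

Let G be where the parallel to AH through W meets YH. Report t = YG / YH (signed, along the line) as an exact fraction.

Assign D = (0, 0), W = (1, 0), A = (0, 1), B = (1, 4) — the answer is frame-independent, so this choice is without loss of generality.
1. H is the centroid of triangle WAB ⇒ H = (2/3, 5/3)
2. Y is the intersection of line BA and line WD ⇒ Y = (-1/3, 0)
through W parallel to AH: direction (2/3, 2/3); meets YH at G = (-7/3, -10/3)
G = Y + t·(H−Y) with t = -2

t = -2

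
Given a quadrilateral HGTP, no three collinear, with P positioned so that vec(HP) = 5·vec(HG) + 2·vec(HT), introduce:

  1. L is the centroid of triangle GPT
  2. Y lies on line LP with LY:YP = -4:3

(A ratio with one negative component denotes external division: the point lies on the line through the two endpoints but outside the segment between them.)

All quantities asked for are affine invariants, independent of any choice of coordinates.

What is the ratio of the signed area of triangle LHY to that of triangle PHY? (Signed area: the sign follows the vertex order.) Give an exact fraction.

[LHY]:[PHY] = 4/3

Choose coordinates H = (0, 0), G = (1, 0), T = (0, 1), P = (5, 2).
1. L is the centroid of triangle GPT ⇒ L = (2, 1)
2. Y lies on line LP with LY:YP = -4:3 ⇒ Y = (14, 5)
2·[LHY] = 4, 2·[PHY] = 3
[LHY]:[PHY] = 4:3 = 4/3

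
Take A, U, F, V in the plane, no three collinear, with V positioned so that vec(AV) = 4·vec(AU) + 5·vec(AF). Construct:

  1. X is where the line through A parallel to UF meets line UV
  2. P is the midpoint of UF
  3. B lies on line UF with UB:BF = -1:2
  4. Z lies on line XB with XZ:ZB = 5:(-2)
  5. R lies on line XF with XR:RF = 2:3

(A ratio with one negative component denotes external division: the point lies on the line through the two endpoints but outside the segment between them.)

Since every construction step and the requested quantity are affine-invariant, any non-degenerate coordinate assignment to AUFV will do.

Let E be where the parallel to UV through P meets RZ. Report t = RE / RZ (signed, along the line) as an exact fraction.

t = -3/62

Set A = (0, 0), U = (1, 0), F = (0, 1), V = (4, 5); any affine frame gives the same invariant.
1. X is where the line through A parallel to UF meets line UV ⇒ X = (5/8, -5/8)
2. P is the midpoint of UF ⇒ P = (1/2, 1/2)
3. B lies on line UF with UB:BF = -1:2 ⇒ B = (2, -1)
4. Z lies on line XB with XZ:ZB = 5:(-2) ⇒ Z = (35/12, -5/4)
5. R lies on line XF with XR:RF = 2:3 ⇒ R = (3/8, 1/40)
through P parallel to UV: direction (3, 5); meets RZ at E = (125/496, 43/496)
E = R + t·(Z−R) with t = -3/62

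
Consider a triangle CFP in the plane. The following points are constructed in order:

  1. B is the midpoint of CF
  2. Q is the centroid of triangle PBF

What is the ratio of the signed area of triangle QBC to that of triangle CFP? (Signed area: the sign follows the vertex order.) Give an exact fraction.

[QBC]:[CFP] = -1/6

Set C = (0, 0), F = (1, 0), P = (0, 1); any affine frame gives the same invariant.
1. B is the midpoint of CF ⇒ B = (1/2, 0)
2. Q is the centroid of triangle PBF ⇒ Q = (1/2, 1/3)
2·[QBC] = -1/6, 2·[CFP] = 1
[QBC]:[CFP] = -1/6:1 = -1/6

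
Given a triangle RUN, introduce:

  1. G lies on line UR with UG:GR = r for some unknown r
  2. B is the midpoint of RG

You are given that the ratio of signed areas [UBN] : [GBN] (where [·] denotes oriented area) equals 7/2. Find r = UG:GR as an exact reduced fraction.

Set R = (0, 0), U = (1, 0), N = (0, 1); any affine frame gives the same invariant.
1. With UG:GR = r, write λ = r/(r+1) so G = U + λ·(R−U); G is affine-linear in λ
2. B is the midpoint of RG ⇒ B is an affine combination of earlier points and hence also affine-linear in λ
Every point depending on G is an affine combination of G and λ-independent points, so each such coordinate is linear in λ; the λ² term in each signed area is a multiple of (R−U)×(R−U) = 0, so 2·[UBN] and 2·[GBN] are each linear in λ. Evaluating at λ=0 and λ=1:
  2·[UBN] = -1/2·λ − 1/2,   2·[GBN] = 1/2·λ − 1/2
So [UBN]:[GBN] = (-1/2·λ − 1/2) / (1/2·λ − 1/2). Setting this equal to 7/2:
  -1/2·λ − 1/2 = 7/2·(1/2·λ − 1/2)  ⇒  λ = 5/9
Then r = λ/(1−λ) = (5/9)/(4/9) = 5/4. Check: with r = 5/4, G = (4/9, 0) and [UBN]:[GBN] = 7/2 as required.

r = 5/4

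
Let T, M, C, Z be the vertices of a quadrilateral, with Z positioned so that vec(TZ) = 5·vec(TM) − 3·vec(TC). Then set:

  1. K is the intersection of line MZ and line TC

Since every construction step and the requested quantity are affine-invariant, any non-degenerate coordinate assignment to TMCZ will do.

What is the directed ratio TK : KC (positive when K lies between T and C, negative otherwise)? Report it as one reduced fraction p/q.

TK:KC = 3

Work in coordinates with T = (0, 0), M = (1, 0), C = (0, 1), Z = (5, -3).
1. K is the intersection of line MZ and line TC ⇒ K = (0, 3/4)
K = T + t·(C−T) with t = 3/4, so TK:KC = t:(1−t) = 3/4:1/4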